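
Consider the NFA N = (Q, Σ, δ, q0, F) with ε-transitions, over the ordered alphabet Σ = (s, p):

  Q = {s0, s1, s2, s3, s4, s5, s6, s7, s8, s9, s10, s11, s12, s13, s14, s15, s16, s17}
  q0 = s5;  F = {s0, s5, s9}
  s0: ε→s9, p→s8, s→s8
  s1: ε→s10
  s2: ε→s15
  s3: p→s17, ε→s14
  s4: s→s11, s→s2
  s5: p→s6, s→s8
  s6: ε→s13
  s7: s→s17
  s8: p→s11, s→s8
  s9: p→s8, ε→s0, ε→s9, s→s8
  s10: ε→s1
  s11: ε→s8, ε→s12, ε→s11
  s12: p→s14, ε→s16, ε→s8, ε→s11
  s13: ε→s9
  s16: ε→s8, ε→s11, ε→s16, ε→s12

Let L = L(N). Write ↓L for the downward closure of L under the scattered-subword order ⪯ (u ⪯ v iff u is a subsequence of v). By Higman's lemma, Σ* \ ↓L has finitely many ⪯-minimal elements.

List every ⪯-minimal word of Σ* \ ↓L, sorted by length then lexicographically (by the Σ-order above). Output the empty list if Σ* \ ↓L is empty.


min(Σ*\↓L) = [s, pp].

|Q|=18, |F|=3, |δ|=32 (19 ε).
min D↑ (3 st, q0=0, F={1}): 0:s→1,p→2 1:s→1,p→1 2:s→1,p→1.
's': N↓-sim [10, 5] end={s11,s12,s14,s16,s8} — reject; 1/1 deletions ∈↓L.
'pp': N↓-sim [10, 9, 5] end={s11,s12,s14,s16,s8} ∉↓L; 2/2 single-dels accept.
2 minimals (antichain).


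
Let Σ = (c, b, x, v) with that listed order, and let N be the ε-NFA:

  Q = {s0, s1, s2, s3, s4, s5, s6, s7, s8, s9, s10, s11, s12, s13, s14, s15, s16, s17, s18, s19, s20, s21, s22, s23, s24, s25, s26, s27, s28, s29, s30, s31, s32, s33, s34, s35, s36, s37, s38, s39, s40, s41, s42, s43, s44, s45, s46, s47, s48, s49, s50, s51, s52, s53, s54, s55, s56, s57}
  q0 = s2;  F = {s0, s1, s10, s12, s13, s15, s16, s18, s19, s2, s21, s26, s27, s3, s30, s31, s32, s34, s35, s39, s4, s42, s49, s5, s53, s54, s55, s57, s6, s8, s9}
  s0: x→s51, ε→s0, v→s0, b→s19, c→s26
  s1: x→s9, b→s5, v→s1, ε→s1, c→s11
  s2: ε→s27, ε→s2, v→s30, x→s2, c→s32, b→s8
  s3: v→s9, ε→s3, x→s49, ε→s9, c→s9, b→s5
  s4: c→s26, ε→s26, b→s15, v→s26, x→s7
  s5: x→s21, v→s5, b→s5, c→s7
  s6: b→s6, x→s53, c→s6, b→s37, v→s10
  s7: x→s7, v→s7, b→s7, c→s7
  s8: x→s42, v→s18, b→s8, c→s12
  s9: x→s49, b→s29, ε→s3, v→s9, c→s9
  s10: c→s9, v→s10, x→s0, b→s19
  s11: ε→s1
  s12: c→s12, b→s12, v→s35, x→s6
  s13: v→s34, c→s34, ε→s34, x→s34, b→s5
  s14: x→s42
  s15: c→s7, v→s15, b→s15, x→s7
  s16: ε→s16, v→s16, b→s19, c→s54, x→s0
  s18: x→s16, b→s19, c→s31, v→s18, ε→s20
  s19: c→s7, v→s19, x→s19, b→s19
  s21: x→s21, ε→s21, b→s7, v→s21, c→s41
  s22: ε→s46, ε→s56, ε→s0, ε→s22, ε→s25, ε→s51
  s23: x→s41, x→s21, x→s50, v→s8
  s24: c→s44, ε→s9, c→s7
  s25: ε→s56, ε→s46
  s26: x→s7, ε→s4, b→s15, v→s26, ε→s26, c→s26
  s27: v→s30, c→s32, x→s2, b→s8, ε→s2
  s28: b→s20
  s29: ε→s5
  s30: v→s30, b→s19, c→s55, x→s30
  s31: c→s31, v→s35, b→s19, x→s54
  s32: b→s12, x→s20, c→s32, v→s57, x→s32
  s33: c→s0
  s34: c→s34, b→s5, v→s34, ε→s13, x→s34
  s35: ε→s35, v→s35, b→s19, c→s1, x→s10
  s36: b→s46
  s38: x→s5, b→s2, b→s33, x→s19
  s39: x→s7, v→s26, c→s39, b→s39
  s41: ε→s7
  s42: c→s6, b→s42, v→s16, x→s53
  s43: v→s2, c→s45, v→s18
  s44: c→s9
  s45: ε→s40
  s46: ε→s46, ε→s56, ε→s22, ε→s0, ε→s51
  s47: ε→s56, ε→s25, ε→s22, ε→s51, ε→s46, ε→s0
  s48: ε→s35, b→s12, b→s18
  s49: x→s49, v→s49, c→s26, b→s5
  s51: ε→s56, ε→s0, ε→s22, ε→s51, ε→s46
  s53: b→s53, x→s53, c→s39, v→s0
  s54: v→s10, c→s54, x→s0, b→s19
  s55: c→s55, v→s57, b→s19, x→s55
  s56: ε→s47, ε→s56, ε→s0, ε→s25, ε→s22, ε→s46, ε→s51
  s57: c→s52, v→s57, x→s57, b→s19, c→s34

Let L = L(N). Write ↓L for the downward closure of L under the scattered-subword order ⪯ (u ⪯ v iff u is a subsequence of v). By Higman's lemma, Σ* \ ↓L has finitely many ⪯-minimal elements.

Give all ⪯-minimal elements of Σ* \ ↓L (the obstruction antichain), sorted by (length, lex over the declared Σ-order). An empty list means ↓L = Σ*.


A = [vbc, bxxcx, cvcbxb].

|Q|=58, |F|=31, |δ|=205 (54 ε).
min D↑ (28 st, q0=0, F={16}): 0:c→1,b→2,x→0,v→3 1:c→1,b→4,x→1,v→5 2:c→4,b→2,x→6,v→7 3:c→8,b→9,x→3,v→3 4:c→4,b→4,x→10,v→11 5:c→12,b→9,x→5,v→5 6:c→10,b→6,x→13,v→14 7:c→15,b→9,x→14,v→7 8:c→8,b→9,x→8,v→5 9:c→16,b→9,x→9,v→9 10:c→10,b→10,x→13,v→17 11:c→18,b→9,x→17,v→11 12:c→12,b→19,x→12,v→12 13:c→20,b→13,x→13,v→21 14:c→22,b→9,x→21,v→14 15:c→15,b→9,x→22,v→11 16:c→16,b→16,x→16,v→16 17:c→23,b→9,x→21,v→17 18:c→18,b→19,x→23,v→18 19:c→16,b→19,x→24,v→19 20:c→20,b→20,x→16,v→25 21:c→25,b→9,x→21,v→21 22:c→22,b→9,x→21,v→17 23:c→23,b→19,x→26,v→23 24:c→16,b→16,x→24,v→24 25:c→25,b→27,x→16,v→25 26:c→25,b→19,x→26,v→26 27:c→16,b→27,x→16,v→27 (ε-aug+det+¬).
'vbc': |S_i|=[44, 34, 7, 2] end={s41,s7} — reject; 3/3 deletions ∈↓L.
'bxxcx': run [44, 35, 27, 18, 6, 1] end={s7} — reject; 5/5 del acc.
'cvcbxb': |S_i|=[44, 37, 27, 16, 6, 3, 1] end={s7} ∉↓L; 6/6 del acc.
3 obstructions.


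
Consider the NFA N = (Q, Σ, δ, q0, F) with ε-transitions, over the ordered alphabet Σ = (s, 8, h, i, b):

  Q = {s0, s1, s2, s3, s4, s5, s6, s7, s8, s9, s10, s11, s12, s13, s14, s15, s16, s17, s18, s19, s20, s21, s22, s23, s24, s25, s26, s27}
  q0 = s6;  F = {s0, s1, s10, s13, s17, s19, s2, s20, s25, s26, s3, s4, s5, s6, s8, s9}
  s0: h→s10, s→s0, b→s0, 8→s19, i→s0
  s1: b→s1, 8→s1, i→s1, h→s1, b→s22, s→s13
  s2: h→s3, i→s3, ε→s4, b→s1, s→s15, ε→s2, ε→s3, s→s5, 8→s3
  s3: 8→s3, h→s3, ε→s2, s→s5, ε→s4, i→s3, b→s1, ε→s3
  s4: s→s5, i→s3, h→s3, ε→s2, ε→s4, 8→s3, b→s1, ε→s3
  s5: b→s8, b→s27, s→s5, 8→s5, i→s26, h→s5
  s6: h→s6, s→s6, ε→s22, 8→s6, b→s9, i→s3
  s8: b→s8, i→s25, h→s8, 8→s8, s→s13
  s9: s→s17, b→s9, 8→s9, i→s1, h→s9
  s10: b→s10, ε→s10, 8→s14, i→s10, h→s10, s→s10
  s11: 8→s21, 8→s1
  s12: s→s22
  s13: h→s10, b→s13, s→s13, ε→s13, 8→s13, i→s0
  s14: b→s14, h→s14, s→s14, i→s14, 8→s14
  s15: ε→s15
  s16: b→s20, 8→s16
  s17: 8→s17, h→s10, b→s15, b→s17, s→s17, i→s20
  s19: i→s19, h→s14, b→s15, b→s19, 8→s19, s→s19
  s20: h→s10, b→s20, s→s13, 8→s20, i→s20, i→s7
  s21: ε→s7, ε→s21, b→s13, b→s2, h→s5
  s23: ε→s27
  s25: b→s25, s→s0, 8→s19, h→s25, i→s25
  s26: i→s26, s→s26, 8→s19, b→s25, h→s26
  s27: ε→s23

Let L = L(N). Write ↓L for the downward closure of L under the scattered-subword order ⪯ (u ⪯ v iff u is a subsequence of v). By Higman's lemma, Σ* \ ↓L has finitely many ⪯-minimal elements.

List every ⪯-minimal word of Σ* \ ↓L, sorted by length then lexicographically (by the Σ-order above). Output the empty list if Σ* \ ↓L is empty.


A = [bsh8, isi8h].

|Q|=28, |F|=16, |δ|=116 (17 ε).
min D↑ (15 st, q0=0, F={14}): 0:s→0,8→0,h→0,i→1,b→2 1:s→3,8→1,h→1,i→1,b→4 2:s→5,8→2,h→2,i→4,b→2 3:s→3,8→3,h→3,i→6,b→7 4:s→8,8→4,h→4,i→4,b→4 5:s→5,8→5,h→9,i→10,b→5 6:s→6,8→11,h→6,i→6,b→12 7:s→8,8→7,h→7,i→12,b→7 8:s→8,8→8,h→9,i→13,b→8 9:s→9,8→14,h→9,i→9,b→9 10:s→8,8→10,h→9,i→10,b→10 11:s→11,8→11,h→14,i→11,b→11 12:s→13,8→11,h→12,i→12,b→12 13:s→13,8→11,h→9,i→13,b→13 14:s→14,8→14,h→14,i→14,b→14.
'bsh8': N↓-sim [22, 16, 9, 2, 1] end={s14} — reject; 4/4 deletions ∈↓L.
'isi8h': |S_i|=[22, 19, 12, 7, 3, 1] end={s14} — reject; 5/5 deletions ∈↓L.
2 words, ⪯-incomp.


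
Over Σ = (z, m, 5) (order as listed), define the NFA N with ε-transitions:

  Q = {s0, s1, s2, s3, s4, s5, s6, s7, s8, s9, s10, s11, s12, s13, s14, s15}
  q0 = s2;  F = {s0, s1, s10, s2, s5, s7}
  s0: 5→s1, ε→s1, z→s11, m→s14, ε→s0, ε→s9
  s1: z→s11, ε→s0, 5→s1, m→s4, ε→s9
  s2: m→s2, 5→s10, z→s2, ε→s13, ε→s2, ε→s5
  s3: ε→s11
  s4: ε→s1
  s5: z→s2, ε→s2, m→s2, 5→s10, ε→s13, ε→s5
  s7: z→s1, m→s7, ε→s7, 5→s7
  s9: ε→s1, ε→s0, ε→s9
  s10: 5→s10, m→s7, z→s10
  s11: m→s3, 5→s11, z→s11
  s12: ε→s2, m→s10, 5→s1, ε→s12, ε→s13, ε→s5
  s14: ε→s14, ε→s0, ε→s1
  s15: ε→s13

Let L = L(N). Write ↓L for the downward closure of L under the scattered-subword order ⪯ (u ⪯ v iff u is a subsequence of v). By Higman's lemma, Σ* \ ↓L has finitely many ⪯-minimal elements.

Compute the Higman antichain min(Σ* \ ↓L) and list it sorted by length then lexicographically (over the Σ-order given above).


min(Σ*\↓L) = [5mzz].

|Q|=16, |F|=6, |δ|=48 (25 ε).
min D↑ (5 st, q0=0, F={4}): 0:z→0,m→0,5→1 1:z→1,m→2,5→1 2:z→3,m→2,5→2 3:z→4,m→3,5→3 4:z→4,m→4,5→4.
'5mzz': |S_i|=[12, 9, 8, 7, 2] end={s11,s3} — reject; 4/4 del acc.
1 obstructions.


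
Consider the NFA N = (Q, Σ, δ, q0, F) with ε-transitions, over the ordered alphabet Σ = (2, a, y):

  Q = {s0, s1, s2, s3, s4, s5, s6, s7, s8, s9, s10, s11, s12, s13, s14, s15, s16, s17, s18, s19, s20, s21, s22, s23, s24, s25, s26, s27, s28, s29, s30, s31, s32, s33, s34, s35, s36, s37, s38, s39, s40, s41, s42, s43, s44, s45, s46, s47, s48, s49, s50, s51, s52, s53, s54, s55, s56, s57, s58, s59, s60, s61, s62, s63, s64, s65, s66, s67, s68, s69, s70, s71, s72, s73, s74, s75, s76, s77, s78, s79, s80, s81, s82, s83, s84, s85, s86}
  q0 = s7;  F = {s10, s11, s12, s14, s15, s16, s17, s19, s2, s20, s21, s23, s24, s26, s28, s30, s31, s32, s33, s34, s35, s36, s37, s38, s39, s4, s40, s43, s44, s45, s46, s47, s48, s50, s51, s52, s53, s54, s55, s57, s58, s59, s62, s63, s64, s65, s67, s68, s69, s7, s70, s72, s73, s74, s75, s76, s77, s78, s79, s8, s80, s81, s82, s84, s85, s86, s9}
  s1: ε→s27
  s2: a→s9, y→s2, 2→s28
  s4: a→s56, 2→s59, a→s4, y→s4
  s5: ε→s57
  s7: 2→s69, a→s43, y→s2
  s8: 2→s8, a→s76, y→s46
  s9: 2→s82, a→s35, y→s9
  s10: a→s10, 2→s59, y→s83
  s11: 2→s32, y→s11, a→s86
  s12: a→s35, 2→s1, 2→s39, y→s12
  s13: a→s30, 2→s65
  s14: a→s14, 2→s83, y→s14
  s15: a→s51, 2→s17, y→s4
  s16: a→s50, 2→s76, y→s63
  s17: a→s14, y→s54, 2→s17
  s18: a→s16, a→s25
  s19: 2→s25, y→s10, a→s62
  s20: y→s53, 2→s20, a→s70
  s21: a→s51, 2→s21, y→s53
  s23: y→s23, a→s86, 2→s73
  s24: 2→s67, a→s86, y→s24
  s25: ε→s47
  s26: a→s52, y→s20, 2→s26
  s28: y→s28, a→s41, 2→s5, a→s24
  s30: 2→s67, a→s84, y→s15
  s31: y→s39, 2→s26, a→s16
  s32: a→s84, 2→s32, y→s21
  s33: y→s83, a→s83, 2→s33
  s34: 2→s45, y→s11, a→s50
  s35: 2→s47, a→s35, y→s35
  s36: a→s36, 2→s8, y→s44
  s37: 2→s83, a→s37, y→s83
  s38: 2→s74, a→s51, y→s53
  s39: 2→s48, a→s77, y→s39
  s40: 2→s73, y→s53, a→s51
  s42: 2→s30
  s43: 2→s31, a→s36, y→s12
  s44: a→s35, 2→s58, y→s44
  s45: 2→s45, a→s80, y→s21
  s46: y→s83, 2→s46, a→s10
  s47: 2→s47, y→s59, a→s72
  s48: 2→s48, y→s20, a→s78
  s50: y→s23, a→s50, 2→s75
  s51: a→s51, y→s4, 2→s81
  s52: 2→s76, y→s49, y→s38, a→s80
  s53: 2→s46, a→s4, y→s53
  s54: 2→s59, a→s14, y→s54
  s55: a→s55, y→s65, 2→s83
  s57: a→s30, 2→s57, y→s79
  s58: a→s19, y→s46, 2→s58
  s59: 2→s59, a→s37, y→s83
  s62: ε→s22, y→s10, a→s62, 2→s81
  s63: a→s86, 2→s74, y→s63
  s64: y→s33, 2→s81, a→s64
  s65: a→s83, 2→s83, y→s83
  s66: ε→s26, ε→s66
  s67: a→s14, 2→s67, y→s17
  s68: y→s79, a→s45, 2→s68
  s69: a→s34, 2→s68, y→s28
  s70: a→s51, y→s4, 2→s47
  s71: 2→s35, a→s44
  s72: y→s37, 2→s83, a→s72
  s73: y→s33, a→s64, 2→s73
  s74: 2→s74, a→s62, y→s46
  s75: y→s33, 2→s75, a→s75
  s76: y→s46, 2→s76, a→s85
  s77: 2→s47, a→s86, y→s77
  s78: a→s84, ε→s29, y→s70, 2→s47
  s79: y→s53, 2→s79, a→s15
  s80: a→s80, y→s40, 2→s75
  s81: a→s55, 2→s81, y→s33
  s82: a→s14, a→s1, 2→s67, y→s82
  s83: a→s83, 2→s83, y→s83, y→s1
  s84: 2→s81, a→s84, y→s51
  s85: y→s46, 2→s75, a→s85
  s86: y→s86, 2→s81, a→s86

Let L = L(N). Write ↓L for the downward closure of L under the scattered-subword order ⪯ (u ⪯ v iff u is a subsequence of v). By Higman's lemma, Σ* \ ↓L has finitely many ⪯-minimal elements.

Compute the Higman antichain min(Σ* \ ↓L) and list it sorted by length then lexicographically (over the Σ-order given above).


Antichain: [aa2yy, ya2a2, 22yy2y, 2aa2ya].

|Q|=87, |F|=67, |δ|=224 (7 ε).
min D↑ (68 st, q0=0, F={58}): 0:2→1,a→2,y→3 1:2→4,a→5,y→6 2:2→7,a→8,y→9 3:2→6,a→10,y→3 4:2→4,a→11,y→12 5:2→11,a→13,y→14 6:2→15,a→16,y→6 7:2→17,a→18,y→19 8:2→20,a→8,y→21 9:2→19,a→22,y→9 10:2→23,a→22,y→10 11:2→11,a→24,y→25 12:2→12,a→26,y→27 13:2→28,a→13,y→29 14:2→30,a→31,y→14 15:2→15,a→32,y→12 16:2→33,a→31,y→16 17:2→17,a→34,y→35 18:2→36,a→13,y→37 19:2→38,a→39,y→19 20:2→20,a→36,y→40 21:2→41,a→22,y→21 22:2→42,a→22,y→22 23:2→33,a→43,y→23 24:2→28,a→24,y→44 25:2→25,a→45,y→27 26:2→46,a→45,y→47 27:2→40,a→47,y→27 28:2→28,a→28,y→48 29:2→49,a→31,y→29 30:2→30,a→50,y→25 31:2→51,a→31,y→31 32:2→33,a→50,y→26 33:2→33,a→43,y→46 34:2→36,a→24,y→52 35:2→35,a→53,y→27 36:2→36,a→54,y→40 37:2→55,a→31,y→37 38:2→38,a→56,y→35 39:2→42,a→31,y→39 40:2→40,a→57,y→58 41:2→41,a→59,y→40 42:2→42,a→60,y→61 43:2→58,a→43,y→43 44:2→49,a→45,y→27 45:2→51,a→45,y→47 46:2→46,a→43,y→62 47:2→61,a→47,y→47 48:2→48,a→58,y→58 49:2→49,a→63,y→48 50:2→51,a→50,y→45 51:2→51,a→64,y→48 52:2→55,a→45,y→27 53:2→42,a→45,y→47 54:2→28,a→54,y→40 55:2→55,a→65,y→40 56:2→42,a→50,y→53 57:2→61,a→57,y→58 58:2→58,a→58,y→58 59:2→42,a→65,y→57 60:2→58,a→60,y→66 61:2→61,a→66,y→58 62:2→61,a→43,y→62 63:2→51,a→63,y→48 64:2→58,a→64,y→67 65:2→51,a→65,y→57 66:2→58,a→66,y→58 67:2→58,a→58,y→58 [Hopcroft].
'aa2yy': |S_i|=[77, 69, 48, 25, 9, 3] end={s1,s27,s83} — reject; 5/5 deletions ∈↓L.
'ya2a2': N↓-sim [77, 60, 37, 17, 8, 3] end={s1,s27,s83} — reject; 5/5 del acc.
'22yy2y': N↓-sim [77, 69, 54, 33, 14, 8, 3] end={s1,s27,s83} — reject; 6/6 single-dels accept.
'2aa2ya': |S_i|=[77, 69, 55, 29, 14, 5, 3] end={s1,s27,s83} ∉↓L; 6/6 del acc.
4 words, ⪯-incomp.


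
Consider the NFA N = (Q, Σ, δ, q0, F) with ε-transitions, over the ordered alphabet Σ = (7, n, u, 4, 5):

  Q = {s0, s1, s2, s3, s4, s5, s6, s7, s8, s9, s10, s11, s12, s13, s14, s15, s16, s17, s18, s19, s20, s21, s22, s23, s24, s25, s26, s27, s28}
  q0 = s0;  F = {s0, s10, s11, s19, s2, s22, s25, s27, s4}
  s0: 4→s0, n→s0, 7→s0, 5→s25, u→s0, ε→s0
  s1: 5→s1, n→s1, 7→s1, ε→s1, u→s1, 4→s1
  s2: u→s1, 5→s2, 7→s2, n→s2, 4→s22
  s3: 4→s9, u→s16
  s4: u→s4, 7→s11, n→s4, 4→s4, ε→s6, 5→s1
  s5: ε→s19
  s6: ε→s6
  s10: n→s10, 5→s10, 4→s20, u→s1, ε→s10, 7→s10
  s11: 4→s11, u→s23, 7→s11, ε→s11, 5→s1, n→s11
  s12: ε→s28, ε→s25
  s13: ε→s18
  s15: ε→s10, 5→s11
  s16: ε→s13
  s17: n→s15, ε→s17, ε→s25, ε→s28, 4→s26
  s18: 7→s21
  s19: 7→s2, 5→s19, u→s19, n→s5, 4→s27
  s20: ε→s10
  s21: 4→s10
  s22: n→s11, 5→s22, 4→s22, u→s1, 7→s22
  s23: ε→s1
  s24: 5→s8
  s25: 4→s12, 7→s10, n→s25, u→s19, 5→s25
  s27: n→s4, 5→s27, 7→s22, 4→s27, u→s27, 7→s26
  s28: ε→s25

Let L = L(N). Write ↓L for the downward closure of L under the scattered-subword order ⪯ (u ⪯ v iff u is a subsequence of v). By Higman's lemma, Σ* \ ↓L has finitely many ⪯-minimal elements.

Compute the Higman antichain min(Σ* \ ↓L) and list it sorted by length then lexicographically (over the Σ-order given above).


Antichain: [57u, 5u4n5].

|Q|=29, |F|=9, |δ|=77 (18 ε).
min D↑ (10 st, q0=0, F={4}): 0:7→0,n→0,u→0,4→0,5→1 1:7→2,n→1,u→3,4→1,5→1 2:7→2,n→2,u→4,4→2,5→2 3:7→5,n→3,u→3,4→6,5→3 4:7→4,n→4,u→4,4→4,5→4 5:7→5,n→5,u→4,4→7,5→5 6:7→7,n→8,u→6,4→6,5→6 7:7→7,n→9,u→4,4→7,5→7 8:7→9,n→8,u→8,4→8,5→4 9:7→9,n→9,u→4,4→9,5→4 (ε-aug+det+¬).
'57u': run [17, 16, 8, 2] end={s1,s23} — reject; 3/3 deletions ∈↓L.
'5u4n5': |S_i|=[17, 16, 11, 8, 5, 1] end={s1} — reject; 5/5 deletions ∈↓L.
2 minimals (antichain).


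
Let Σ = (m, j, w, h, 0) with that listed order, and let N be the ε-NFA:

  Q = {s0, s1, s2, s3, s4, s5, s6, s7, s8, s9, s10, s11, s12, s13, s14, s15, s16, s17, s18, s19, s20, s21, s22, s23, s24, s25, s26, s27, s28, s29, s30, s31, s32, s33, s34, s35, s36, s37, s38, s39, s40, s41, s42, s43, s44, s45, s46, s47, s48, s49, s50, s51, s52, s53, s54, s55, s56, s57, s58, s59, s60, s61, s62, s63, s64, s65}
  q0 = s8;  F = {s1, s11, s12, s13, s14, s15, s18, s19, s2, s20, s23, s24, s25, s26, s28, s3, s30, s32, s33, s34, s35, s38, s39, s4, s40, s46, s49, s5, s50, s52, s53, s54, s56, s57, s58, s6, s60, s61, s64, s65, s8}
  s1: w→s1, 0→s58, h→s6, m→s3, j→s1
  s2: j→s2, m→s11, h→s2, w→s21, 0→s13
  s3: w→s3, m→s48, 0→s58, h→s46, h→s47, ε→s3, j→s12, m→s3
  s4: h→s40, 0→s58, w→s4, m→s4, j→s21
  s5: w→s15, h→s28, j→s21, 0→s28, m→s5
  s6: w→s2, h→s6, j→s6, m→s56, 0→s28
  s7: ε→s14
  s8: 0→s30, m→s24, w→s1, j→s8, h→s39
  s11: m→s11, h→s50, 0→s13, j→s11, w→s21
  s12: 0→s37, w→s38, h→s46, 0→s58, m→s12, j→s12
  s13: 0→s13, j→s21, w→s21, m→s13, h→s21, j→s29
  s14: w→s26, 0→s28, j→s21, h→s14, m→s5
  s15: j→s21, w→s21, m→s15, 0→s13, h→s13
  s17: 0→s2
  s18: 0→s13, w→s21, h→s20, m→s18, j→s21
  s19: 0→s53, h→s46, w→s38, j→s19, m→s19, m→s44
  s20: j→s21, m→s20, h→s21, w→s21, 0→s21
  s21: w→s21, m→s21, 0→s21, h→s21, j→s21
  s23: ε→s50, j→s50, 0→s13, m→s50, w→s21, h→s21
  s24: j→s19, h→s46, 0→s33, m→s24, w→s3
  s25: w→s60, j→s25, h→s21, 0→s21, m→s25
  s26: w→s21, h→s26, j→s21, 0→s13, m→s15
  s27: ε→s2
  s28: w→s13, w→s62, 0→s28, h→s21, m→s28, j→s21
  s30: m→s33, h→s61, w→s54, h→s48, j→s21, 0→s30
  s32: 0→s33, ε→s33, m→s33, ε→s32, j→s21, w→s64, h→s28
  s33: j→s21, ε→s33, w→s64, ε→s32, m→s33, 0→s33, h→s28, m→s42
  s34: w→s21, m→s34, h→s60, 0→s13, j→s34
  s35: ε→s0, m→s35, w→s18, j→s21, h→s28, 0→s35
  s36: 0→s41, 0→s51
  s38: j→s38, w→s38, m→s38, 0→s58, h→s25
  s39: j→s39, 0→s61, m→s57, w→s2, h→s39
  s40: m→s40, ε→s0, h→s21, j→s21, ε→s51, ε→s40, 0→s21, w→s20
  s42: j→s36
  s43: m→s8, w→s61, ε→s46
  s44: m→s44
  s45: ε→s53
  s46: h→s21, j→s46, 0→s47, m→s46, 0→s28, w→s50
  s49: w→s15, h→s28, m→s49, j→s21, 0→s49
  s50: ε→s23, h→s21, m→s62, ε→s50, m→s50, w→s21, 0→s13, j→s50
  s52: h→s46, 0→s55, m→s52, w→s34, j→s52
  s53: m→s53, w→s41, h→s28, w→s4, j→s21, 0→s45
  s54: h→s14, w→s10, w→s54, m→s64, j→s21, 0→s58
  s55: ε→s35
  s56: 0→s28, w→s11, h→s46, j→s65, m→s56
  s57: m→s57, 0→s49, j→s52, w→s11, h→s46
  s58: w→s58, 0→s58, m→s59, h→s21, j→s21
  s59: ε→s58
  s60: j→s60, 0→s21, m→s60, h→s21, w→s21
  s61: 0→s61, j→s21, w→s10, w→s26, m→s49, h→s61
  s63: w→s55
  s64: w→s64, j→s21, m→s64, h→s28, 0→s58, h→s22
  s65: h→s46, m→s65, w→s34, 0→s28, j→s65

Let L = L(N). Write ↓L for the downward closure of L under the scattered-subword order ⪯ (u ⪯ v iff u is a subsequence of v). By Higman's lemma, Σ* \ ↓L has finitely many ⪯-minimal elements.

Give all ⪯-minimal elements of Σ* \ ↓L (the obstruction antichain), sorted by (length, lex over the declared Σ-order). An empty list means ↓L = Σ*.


min(Σ*\↓L) = [0j, mhh, w0h, hww, mjwh0].

|Q|=66, |F|=41, |δ|=250 (18 ε).
min D↑ (40 st, q0=0, F={14}): 0:m→1,j→0,w→2,h→3,0→4 1:m→1,j→5,w→6,h→7,0→8 2:m→6,j→2,w→2,h→9,0→10 3:m→11,j→3,w→12,h→3,0→13 4:m→8,j→14,w→15,h→13,0→4 5:m→5,j→5,w→16,h→7,0→17 6:m→6,j→18,w→6,h→7,0→10 7:m→7,j→7,w→19,h→14,0→20 8:m→8,j→14,w→21,h→20,0→8 9:m→22,j→9,w→12,h→9,0→20 10:m→10,j→14,w→10,h→14,0→10 11:m→11,j→23,w→24,h→7,0→25 12:m→24,j→12,w→14,h→12,0→26 13:m→25,j→14,w→27,h→13,0→13 14:m→14,j→14,w→14,h→14,0→14 15:m→21,j→14,w→15,h→28,0→10 16:m→16,j→16,w→16,h→29,0→10 17:m→17,j→14,w→30,h→20,0→17 18:m→18,j→18,w→16,h→7,0→10 19:m→19,j→19,w→14,h→14,0→26 20:m→20,j→14,w→26,h→14,0→20 21:m→21,j→14,w→21,h→20,0→10 22:m→22,j→31,w→24,h→7,0→20 23:m→23,j→23,w→32,h→7,0→33 24:m→24,j→24,w→14,h→19,0→26 25:m→25,j→14,w→34,h→20,0→25 26:m→26,j→14,w→14,h→14,0→26 27:m→34,j→14,w→14,h→27,0→26 28:m→35,j→14,w→27,h→28,0→20 29:m→29,j→29,w→36,h→14,0→14 30:m→30,j→14,w→30,h→37,0→10 31:m→31,j→31,w→32,h→7,0→20 32:m→32,j→32,w→14,h→36,0→26 33:m→33,j→14,w→38,h→20,0→33 34:m→34,j→14,w→14,h→26,0→26 35:m→35,j→14,w→34,h→20,0→20 36:m→36,j→36,w→14,h→14,0→14 37:m→37,j→14,w→39,h→14,0→14 38:m→38,j→14,w→14,h→39,0→26 39:m→39,j→14,w→14,h→14,0→14 (ε-aug+det+¬).
'0j': |S_i|=[58, 36, 5] end={s21,s29,s36,s41,s51} ∉↓L; 2/2 del acc.
'mhh': |S_i|=[58, 47, 16, 1] end={s21} — reject; 3/3 del acc.
'w0h': |S_i|=[58, 40, 9, 1] end={s21} ∉↓L; 3/3 del acc.
'hww': |S_i|=[58, 36, 15, 1] end={s21} rej; 3/3 single-dels accept.
'mjwh0': |S_i|=[58, 47, 34, 19, 7, 1] end={s21} ∉↓L; 5/5 single-dels accept.
5 minimals (antichain).


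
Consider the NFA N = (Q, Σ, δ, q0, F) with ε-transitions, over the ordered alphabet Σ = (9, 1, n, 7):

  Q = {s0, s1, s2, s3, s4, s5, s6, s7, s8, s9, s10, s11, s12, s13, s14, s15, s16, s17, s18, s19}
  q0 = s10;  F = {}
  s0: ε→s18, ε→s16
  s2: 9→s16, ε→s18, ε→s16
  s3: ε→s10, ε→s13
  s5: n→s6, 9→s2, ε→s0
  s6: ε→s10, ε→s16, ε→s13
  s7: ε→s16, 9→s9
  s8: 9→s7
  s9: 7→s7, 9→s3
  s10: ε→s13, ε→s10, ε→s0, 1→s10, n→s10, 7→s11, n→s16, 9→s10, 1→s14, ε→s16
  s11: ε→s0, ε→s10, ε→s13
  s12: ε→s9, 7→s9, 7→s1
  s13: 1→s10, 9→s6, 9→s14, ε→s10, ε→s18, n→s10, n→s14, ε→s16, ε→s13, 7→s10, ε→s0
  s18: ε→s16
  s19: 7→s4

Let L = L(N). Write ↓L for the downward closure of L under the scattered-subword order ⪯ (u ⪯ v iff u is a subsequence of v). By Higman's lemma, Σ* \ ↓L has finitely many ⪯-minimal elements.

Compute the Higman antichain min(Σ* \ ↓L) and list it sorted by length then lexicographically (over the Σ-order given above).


min(Σ*\↓L) = [ε].

|Q|=20, |F|=0, |δ|=47 (25 ε).
min D↑ (1 st, q0=0, F={0}): 0:9→0,1→0,n→0,7→0 (ε-aug+det+¬).
ε ∈ L(D↑) ⇒ ↓L = ∅.


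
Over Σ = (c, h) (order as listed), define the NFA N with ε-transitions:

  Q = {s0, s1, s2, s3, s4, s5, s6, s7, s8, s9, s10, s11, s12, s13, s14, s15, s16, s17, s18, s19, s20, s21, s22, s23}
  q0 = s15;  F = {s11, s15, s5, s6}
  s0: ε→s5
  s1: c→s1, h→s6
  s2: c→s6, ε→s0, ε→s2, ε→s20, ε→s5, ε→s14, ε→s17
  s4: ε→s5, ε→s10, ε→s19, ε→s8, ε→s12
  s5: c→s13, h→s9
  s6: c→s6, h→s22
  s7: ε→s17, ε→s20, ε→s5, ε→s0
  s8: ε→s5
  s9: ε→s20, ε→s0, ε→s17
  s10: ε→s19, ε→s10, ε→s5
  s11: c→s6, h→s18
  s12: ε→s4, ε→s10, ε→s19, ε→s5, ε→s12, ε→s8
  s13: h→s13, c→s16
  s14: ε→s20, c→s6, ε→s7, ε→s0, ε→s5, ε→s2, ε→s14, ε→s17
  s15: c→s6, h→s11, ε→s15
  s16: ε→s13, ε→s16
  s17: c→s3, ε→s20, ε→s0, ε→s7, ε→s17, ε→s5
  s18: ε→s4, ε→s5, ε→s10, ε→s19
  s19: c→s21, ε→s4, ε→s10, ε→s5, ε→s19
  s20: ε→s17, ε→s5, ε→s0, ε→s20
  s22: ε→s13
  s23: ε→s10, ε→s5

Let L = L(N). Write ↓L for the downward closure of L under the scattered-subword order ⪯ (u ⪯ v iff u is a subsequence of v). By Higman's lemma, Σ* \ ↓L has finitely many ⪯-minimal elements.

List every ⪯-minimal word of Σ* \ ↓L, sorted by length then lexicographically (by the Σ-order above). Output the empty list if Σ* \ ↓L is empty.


|Q|=24, |F|=4, |δ|=75 (59 ε).
min D↑ (5 st, q0=0, F={3}): 0:c→1,h→2 1:c→1,h→3 2:c→1,h→4 3:c→3,h→3 4:c→3,h→4 (ε-aug+det+¬).
'ch': N↓-sim [20, 6, 3] end={s13,s16,s22} rej; 2/2 single-dels accept.
'hhc': N↓-sim [20, 19, 17, 4] end={s13,s16,s21,s3} ∉↓L; 3/3 deletions ∈↓L.
2 minimals (antichain).

A = [ch, hhc].


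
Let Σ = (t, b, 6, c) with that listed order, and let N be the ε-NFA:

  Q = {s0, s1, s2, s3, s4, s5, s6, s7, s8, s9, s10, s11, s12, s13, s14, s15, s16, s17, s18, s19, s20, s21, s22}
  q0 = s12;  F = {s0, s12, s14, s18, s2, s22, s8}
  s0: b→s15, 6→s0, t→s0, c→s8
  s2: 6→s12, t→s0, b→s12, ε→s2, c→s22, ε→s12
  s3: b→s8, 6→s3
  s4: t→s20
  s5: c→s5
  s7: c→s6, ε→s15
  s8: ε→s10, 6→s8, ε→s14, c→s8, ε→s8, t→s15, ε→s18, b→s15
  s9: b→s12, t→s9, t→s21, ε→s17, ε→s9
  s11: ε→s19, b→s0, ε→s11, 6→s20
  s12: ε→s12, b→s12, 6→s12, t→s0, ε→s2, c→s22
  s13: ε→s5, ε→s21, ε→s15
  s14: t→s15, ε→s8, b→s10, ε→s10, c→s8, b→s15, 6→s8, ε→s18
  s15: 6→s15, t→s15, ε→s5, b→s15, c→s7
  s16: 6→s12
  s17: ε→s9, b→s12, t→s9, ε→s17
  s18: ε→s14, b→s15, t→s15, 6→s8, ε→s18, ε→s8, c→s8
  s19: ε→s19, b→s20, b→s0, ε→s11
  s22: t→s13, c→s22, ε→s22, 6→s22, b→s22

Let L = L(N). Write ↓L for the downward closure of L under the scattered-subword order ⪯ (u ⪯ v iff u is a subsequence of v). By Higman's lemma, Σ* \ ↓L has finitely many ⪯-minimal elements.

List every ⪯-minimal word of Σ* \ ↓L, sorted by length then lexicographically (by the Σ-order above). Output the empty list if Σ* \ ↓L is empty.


|Q|=23, |F|=7, |δ|=76 (28 ε).
min D↑ (5 st, q0=0, F={3}): 0:t→1,b→0,6→0,c→2 1:t→1,b→3,6→1,c→4 2:t→3,b→2,6→2,c→2 3:t→3,b→3,6→3,c→3 4:t→3,b→3,6→4,c→4 [Hopcroft].
'tb': |S_i|=[14, 11, 5] end={s10,s15,s5,s6,s7} — reject; 2/2 single-dels accept.
'ct': |S_i|=[14, 11, 6] end={s13,s15,s21,s5,s6,s7} — reject; 2/2 deletions ∈↓L.
2 words, ⪯-incomp.

Antichain: [tb, ct].


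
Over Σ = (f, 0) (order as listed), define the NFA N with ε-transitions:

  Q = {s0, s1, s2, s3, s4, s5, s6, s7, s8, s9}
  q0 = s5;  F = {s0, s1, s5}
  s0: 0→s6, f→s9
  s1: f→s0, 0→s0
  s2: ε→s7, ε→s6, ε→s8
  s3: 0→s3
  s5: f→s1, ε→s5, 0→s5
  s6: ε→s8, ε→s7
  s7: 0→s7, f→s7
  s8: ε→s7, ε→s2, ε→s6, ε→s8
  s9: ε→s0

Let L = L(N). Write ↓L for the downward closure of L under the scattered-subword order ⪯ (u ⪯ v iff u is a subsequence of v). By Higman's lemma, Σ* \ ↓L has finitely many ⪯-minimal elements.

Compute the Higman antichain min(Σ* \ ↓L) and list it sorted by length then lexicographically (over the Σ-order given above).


A = [ff0, f00].

|Q|=10, |F|=3, |δ|=20 (11 ε).
min D↑ (4 st, q0=0, F={3}): 0:f→1,0→0 1:f→2,0→2 2:f→2,0→3 3:f→3,0→3 [Hopcroft].
'ff0': |S_i|=[8, 7, 6, 4] end={s2,s6,s7,s8} ∉↓L; 3/3 del acc.
'f00': run [8, 7, 6, 4] end={s2,s6,s7,s8} ∉↓L; 3/3 del acc.
2 obstructions.


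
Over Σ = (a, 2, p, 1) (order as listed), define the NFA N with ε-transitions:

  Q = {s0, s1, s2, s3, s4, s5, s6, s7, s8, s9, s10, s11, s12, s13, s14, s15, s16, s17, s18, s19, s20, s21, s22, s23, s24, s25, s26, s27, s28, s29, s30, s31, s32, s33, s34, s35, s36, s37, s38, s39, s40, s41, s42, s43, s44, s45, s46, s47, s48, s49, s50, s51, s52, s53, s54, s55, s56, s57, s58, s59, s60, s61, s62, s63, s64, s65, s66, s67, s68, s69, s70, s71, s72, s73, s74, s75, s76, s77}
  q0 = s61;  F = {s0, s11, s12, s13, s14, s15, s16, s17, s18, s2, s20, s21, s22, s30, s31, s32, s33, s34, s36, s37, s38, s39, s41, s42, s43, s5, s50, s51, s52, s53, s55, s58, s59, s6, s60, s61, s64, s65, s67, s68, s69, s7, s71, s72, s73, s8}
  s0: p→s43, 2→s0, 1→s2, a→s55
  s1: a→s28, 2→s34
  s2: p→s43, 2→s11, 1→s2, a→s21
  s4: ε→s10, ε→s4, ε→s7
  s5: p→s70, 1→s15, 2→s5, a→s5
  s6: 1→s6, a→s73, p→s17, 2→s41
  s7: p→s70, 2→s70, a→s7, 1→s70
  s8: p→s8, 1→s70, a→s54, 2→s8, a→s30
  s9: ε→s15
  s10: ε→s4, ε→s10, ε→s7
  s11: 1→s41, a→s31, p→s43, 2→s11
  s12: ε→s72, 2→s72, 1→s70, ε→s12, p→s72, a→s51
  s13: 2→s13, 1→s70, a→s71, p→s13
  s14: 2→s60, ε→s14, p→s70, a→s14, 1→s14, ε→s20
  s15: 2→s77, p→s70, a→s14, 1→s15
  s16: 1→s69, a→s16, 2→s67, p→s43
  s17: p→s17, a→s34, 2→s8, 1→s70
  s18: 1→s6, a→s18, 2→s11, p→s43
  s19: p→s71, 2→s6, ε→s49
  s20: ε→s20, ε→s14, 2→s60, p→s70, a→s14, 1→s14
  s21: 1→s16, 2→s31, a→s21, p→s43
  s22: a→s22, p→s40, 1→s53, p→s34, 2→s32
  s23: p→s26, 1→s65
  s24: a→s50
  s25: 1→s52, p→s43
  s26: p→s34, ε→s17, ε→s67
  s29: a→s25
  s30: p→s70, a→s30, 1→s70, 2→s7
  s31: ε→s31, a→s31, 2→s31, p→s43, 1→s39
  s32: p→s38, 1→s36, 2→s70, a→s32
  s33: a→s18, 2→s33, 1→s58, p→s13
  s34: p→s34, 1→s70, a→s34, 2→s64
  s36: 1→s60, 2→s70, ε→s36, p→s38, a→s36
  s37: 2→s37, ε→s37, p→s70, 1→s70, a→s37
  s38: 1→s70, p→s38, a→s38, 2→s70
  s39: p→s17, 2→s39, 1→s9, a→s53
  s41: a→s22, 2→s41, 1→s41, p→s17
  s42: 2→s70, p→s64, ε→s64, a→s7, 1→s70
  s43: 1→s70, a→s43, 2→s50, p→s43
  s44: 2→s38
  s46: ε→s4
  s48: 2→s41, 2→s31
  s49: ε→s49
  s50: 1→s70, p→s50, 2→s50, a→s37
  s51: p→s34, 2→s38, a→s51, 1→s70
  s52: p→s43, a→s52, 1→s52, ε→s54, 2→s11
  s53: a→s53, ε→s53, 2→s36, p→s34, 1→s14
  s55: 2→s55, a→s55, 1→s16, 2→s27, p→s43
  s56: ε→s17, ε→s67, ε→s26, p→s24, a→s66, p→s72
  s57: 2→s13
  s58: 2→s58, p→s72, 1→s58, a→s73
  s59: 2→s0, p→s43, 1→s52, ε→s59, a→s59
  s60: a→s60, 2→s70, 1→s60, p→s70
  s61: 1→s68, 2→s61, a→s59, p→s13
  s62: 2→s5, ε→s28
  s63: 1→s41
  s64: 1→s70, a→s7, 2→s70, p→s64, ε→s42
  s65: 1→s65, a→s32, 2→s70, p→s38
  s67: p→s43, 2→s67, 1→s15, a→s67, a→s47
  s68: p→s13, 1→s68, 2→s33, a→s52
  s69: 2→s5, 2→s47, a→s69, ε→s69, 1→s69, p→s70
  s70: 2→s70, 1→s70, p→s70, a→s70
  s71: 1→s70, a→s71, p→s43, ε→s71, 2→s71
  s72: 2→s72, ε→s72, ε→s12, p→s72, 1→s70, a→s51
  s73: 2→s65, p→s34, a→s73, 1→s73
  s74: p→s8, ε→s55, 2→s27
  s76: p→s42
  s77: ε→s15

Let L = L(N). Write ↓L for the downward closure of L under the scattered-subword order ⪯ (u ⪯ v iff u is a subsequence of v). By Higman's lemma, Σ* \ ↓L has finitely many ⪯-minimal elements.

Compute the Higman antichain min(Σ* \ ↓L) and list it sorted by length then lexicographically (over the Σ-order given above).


|Q|=78, |F|=46, |δ|=252 (36 ε).
min D↑ (44 st, q0=0, F={8}): 0:a→1,2→0,p→2,1→3 1:a→1,2→4,p→5,1→6 2:a→7,2→2,p→2,1→8 3:a→6,2→9,p→2,1→3 4:a→10,2→4,p→5,1→11 5:a→5,2→12,p→5,1→8 6:a→6,2→13,p→5,1→6 7:a→7,2→7,p→5,1→8 8:a→8,2→8,p→8,1→8 9:a→14,2→9,p→2,1→15 10:a→10,2→10,p→5,1→16 11:a→17,2→13,p→5,1→11 12:a→18,2→12,p→12,1→8 13:a→19,2→13,p→5,1→20 14:a→14,2→13,p→5,1→21 15:a→22,2→15,p→23,1→15 16:a→16,2→24,p→5,1→25 17:a→17,2→19,p→5,1→16 18:a→18,2→18,p→8,1→8 19:a→19,2→19,p→5,1→26 20:a→27,2→20,p→28,1→20 21:a→22,2→20,p→28,1→21 22:a→22,2→29,p→30,1→22 23:a→31,2→23,p→23,1→8 24:a→24,2→24,p→5,1→32 25:a→25,2→33,p→8,1→25 26:a→34,2→26,p→28,1→32 27:a→27,2→35,p→30,1→34 28:a→30,2→36,p→28,1→8 29:a→35,2→8,p→37,1→29 30:a→30,2→38,p→30,1→8 31:a→31,2→37,p→30,1→8 32:a→39,2→32,p→8,1→32 33:a→33,2→33,p→8,1→32 34:a→34,2→40,p→30,1→39 35:a→35,2→8,p→37,1→40 36:a→41,2→36,p→36,1→8 37:a→37,2→8,p→37,1→8 38:a→42,2→8,p→38,1→8 39:a→39,2→43,p→8,1→39 40:a→40,2→8,p→37,1→43 41:a→41,2→42,p→8,1→8 42:a→42,2→8,p→8,1→8 43:a→43,2→8,p→8,1→43 (ε-aug+det+¬).
'p1': |S_i|=[53, 19, 1] end={s70} rej; 2/2 del acc.
'ap2ap': |S_i|=[53, 46, 14, 9, 5, 1] end={s70} rej; 5/5 deletions ∈↓L.
'a2a11p': N↓-sim [53, 46, 40, 35, 27, 10, 1] end={s70} — reject; 6/6 del acc.
'121a22': |S_i|=[53, 48, 42, 30, 19, 9, 1] end={s70} rej; 6/6 single-dels accept.
4 words, ⪯-incomp.

Antichain: [p1, ap2ap, a2a11p, 121a22].


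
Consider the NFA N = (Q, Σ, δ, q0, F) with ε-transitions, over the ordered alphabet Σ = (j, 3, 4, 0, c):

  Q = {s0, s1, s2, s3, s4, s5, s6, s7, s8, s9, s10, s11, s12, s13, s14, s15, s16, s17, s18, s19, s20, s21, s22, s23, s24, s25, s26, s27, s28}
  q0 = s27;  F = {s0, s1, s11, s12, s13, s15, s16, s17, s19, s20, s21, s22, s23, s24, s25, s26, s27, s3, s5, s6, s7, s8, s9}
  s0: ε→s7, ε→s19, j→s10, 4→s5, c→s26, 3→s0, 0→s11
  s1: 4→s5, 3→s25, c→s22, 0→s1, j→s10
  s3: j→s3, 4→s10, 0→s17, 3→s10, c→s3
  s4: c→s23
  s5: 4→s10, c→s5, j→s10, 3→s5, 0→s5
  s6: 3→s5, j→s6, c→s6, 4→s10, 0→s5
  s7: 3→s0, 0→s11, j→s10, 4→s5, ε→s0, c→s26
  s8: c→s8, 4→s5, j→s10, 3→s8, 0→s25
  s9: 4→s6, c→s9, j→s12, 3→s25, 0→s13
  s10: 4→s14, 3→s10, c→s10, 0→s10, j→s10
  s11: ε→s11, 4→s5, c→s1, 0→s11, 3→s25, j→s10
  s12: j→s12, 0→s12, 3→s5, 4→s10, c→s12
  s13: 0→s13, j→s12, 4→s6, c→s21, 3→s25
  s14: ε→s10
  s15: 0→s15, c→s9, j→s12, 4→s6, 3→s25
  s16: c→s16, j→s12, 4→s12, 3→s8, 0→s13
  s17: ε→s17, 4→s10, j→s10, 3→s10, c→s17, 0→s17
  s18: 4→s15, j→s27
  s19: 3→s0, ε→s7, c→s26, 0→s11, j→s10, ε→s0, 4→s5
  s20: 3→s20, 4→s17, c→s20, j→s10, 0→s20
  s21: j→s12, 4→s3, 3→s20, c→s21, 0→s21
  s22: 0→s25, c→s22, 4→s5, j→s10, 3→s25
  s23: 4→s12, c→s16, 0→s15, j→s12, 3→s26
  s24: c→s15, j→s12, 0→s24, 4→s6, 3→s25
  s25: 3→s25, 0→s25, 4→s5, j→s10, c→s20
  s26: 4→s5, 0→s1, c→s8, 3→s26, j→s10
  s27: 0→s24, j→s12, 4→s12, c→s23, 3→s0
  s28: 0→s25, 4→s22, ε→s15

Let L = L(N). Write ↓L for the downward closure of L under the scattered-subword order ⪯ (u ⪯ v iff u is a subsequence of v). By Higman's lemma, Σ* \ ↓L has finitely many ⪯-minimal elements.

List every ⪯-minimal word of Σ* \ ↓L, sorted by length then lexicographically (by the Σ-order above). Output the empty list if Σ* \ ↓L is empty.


Antichain: [j4, 3j, 44, 040j, 03c43, cc0c43].

|Q|=29, |F|=23, |δ|=134 (9 ε).
min D↑ (22 st, q0=0, F={6}): 0:j→1,3→2,4→1,0→3,c→4 1:j→1,3→5,4→6,0→1,c→1 2:j→6,3→2,4→5,0→7,c→8 3:j→1,3→9,4→10,0→3,c→11 4:j→1,3→8,4→1,0→11,c→12 5:j→6,3→5,4→6,0→5,c→5 6:j→6,3→6,4→6,0→6,c→6 7:j→6,3→9,4→5,0→7,c→13 8:j→6,3→8,4→5,0→13,c→14 9:j→6,3→9,4→5,0→9,c→15 10:j→10,3→5,4→6,0→5,c→10 11:j→1,3→9,4→10,0→11,c→16 12:j→1,3→14,4→1,0→17,c→12 13:j→6,3→9,4→5,0→13,c→18 14:j→6,3→14,4→5,0→9,c→14 15:j→6,3→15,4→19,0→15,c→15 16:j→1,3→9,4→10,0→17,c→16 17:j→1,3→9,4→10,0→17,c→20 18:j→6,3→9,4→5,0→9,c→18 19:j→6,3→6,4→6,0→19,c→19 20:j→1,3→15,4→21,0→20,c→20 21:j→21,3→6,4→6,0→19,c→21 (ε-aug+det+¬).
'j4': N↓-sim [25, 7, 2] end={s10,s14} — reject; 2/2 deletions ∈↓L.
'3j': N↓-sim [25, 14, 2] end={s10,s14} ∉↓L; 2/2 single-dels accept.
'44': |S_i|=[25, 7, 2] end={s10,s14} rej; 2/2 single-dels accept.
'040j': run [25, 17, 6, 4, 2] end={s10,s14} ∉↓L; 4/4 del acc.
'03c43': run [25, 17, 6, 5, 3, 2] end={s10,s14} — reject; 5/5 single-dels accept.
'cc0c43': run [25, 19, 15, 11, 9, 4, 2] end={s10,s14} — reject; 6/6 deletions ∈↓L.
6 obstructions.


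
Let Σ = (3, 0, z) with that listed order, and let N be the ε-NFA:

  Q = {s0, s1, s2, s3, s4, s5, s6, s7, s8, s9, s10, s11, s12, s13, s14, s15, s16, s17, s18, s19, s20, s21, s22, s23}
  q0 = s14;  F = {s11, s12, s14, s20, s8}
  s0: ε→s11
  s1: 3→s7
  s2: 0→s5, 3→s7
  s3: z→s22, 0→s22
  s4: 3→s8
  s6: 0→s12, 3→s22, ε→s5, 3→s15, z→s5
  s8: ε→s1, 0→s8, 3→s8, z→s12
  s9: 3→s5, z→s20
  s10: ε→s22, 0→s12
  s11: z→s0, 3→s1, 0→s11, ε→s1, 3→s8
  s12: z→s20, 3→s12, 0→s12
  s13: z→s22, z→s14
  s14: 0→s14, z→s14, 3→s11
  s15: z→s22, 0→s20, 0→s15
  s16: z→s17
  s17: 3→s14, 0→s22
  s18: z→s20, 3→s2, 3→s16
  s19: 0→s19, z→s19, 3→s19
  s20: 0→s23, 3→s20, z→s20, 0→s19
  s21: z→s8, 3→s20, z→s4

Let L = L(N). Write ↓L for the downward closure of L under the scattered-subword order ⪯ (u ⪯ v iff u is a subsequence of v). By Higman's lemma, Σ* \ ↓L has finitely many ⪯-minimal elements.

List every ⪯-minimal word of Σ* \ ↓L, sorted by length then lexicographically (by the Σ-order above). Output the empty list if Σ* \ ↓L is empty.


|Q|=24, |F|=5, |δ|=52 (5 ε).
min D↑ (6 st, q0=0, F={5}): 0:3→1,0→0,z→0 1:3→2,0→1,z→1 2:3→2,0→2,z→3 3:3→3,0→3,z→4 4:3→4,0→5,z→4 5:3→5,0→5,z→5.
'33zz0': N↓-sim [10, 9, 7, 4, 3, 2] end={s19,s23} ∉↓L; 5/5 deletions ∈↓L.
1 obstructions.

A = [33zz0].


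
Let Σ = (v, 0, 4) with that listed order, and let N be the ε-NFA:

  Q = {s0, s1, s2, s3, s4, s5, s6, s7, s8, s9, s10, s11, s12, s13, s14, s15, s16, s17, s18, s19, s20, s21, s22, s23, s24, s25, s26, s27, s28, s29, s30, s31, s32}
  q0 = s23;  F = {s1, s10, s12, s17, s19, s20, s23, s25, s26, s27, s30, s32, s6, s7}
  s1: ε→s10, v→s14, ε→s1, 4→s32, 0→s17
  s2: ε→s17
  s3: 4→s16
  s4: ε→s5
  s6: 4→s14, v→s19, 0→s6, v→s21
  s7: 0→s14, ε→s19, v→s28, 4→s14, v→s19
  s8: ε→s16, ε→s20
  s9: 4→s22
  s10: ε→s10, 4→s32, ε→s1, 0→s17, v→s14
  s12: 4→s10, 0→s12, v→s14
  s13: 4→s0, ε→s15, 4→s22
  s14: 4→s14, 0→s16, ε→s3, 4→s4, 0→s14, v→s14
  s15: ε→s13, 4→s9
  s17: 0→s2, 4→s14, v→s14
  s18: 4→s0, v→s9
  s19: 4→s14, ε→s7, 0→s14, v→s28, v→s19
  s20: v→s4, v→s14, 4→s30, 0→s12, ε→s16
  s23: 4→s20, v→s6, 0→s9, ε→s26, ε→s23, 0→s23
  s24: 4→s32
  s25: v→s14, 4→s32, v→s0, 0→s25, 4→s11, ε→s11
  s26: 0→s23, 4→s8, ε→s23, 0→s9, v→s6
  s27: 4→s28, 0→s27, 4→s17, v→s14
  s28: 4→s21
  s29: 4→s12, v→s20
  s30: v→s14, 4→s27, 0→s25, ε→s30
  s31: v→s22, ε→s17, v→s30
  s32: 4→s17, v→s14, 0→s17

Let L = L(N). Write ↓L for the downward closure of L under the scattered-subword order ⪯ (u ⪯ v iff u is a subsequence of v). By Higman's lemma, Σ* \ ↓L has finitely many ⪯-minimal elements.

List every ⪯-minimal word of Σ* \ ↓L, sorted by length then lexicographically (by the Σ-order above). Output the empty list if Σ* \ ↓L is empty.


A = [v4, 4v, vv0, 40404, 44444].

|Q|=33, |F|=14, |δ|=89 (20 ε).
min D↑ (12 st, q0=0, F={4}): 0:v→1,0→0,4→2 1:v→3,0→1,4→4 2:v→4,0→5,4→6 3:v→3,0→4,4→4 4:v→4,0→4,4→4 5:v→4,0→5,4→7 6:v→4,0→8,4→9 7:v→4,0→10,4→11 8:v→4,0→8,4→11 9:v→4,0→9,4→10 10:v→4,0→10,4→4 11:v→4,0→10,4→10 (ε-aug+det+¬).
'v4': |S_i|=[27, 11, 6] end={s14,s16,s21,s3,s4,s5} — reject; 2/2 del acc.
'4v': run [27, 21, 6] end={s0,s14,s16,s3,s4,s5} rej; 2/2 deletions ∈↓L.
'vv0': N↓-sim [27, 11, 9, 5] end={s14,s16,s3,s4,s5} rej; 3/3 del acc.
'40404': run [27, 21, 17, 13, 7, 5] end={s14,s16,s3,s4,s5} — reject; 5/5 single-dels accept.
'44444': run [27, 21, 17, 12, 9, 6] end={s14,s16,s21,s3,s4,s5} rej; 5/5 del acc.
5 obstructions.
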